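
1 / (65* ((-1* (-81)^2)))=-1 / 426465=-0.00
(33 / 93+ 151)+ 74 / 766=1798183 / 11873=151.45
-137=-137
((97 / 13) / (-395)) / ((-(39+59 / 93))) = 93 / 195130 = 0.00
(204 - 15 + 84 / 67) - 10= 12077 / 67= 180.25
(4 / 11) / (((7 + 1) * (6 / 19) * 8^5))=19 / 4325376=0.00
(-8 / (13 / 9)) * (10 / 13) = -720 / 169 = -4.26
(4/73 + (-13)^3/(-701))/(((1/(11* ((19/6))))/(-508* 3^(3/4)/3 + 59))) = 670744745/102346-2887612970* 3^(3/4)/153519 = -36322.65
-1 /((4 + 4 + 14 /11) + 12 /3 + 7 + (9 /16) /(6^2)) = -704 /14283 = -0.05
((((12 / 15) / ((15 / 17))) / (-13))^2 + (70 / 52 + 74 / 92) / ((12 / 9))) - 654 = -57055721467 / 87457500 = -652.38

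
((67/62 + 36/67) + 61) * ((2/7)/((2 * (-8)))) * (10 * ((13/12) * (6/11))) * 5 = -84537375/2558864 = -33.04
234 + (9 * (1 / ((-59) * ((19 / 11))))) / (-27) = 786953 / 3363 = 234.00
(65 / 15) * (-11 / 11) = -13 / 3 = -4.33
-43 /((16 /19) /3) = -2451 /16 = -153.19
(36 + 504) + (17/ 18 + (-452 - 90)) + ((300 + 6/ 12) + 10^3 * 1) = 11695/ 9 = 1299.44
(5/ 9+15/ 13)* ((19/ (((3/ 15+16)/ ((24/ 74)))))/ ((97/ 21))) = 532000/ 3779217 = 0.14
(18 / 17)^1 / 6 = 0.18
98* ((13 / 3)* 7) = 8918 / 3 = 2972.67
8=8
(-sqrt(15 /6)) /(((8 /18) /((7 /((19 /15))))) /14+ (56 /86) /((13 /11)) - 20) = 3697785 * sqrt(10) /143794076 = 0.08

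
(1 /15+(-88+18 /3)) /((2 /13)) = -15977 /30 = -532.57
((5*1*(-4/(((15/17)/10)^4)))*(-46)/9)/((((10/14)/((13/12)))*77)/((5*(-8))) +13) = 6393031424/44469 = 143763.78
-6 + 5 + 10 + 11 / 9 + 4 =128 / 9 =14.22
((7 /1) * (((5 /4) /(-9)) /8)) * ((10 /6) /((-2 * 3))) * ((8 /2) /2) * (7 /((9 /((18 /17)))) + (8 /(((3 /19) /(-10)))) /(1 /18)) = -13564775 /22032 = -615.69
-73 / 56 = -1.30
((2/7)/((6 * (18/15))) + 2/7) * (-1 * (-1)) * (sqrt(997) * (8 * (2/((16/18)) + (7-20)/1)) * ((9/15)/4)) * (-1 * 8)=3526 * sqrt(997)/105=1060.33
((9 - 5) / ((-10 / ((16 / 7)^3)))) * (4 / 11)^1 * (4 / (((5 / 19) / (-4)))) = 9961472 / 94325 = 105.61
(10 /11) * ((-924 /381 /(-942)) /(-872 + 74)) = -10 /3409569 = -0.00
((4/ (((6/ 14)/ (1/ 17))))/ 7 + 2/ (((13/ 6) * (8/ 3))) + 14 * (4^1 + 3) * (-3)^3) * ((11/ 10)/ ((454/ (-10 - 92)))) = 38588363/ 59020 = 653.82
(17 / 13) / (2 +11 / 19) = 323 / 637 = 0.51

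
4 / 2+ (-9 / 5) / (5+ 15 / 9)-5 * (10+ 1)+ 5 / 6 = -15731 / 300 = -52.44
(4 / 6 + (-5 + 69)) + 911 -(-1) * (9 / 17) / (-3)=49750 / 51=975.49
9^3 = 729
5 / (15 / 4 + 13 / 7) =140 / 157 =0.89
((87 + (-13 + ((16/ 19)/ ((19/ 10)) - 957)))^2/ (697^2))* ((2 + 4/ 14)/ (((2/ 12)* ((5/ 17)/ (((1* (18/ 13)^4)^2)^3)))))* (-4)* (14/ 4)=-26082010948451924415982978989221459659849728/ 10107447596014507353018297988756281685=-2580474.52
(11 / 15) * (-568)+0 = -6248 / 15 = -416.53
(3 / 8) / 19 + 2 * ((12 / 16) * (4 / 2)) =459 / 152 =3.02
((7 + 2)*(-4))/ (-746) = 18/ 373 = 0.05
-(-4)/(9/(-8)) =-32/9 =-3.56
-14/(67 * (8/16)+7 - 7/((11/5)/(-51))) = -308/4461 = -0.07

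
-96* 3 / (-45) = 32 / 5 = 6.40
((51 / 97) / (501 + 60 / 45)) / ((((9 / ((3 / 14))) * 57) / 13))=221 / 38883614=0.00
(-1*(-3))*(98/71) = 294/71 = 4.14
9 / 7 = 1.29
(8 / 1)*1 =8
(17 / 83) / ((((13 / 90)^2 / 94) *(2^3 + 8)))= 1617975 / 28054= 57.67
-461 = -461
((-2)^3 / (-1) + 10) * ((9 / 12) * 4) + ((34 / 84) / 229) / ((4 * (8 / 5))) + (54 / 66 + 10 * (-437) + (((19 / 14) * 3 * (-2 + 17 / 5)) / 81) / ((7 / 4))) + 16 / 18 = -4314.25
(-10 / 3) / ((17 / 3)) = -10 / 17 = -0.59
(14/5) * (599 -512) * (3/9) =406/5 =81.20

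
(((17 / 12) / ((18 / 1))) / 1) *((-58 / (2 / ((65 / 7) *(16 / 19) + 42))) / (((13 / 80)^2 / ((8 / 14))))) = -10453177600 / 4248153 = -2460.64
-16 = -16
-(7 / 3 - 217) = 644 / 3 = 214.67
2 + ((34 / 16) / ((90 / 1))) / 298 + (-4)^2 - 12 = 1287377 / 214560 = 6.00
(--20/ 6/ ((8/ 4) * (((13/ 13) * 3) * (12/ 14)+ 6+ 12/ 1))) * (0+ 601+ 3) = 5285/ 108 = 48.94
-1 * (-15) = 15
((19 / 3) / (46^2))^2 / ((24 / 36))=361 / 26864736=0.00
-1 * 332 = -332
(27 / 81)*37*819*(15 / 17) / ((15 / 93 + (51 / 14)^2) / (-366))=-336941481240 / 1387387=-242860.49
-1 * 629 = -629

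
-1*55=-55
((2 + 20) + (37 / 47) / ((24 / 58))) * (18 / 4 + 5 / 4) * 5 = 687.20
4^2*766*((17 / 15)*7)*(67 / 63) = 13959584 / 135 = 103404.33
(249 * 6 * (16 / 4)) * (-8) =-47808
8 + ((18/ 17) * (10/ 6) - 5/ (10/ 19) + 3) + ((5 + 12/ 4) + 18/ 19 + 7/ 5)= 43967/ 3230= 13.61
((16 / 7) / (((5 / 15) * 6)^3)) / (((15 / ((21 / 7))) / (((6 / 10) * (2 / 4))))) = 3 / 175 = 0.02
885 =885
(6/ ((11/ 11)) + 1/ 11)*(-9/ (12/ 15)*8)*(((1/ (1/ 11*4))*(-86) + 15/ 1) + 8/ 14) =9325395/ 77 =121109.03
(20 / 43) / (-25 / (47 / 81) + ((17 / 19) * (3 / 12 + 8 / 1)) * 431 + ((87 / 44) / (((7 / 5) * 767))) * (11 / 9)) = 287671020 / 1941063657083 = 0.00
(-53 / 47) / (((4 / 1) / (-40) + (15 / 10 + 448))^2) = -1325 / 237303423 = -0.00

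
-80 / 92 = -20 / 23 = -0.87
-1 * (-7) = 7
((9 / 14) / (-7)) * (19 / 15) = -57 / 490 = -0.12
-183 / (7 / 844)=-154452 / 7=-22064.57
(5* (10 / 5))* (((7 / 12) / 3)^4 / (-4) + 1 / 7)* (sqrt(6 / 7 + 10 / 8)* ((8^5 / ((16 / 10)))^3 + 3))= 287833976440195244855* sqrt(413) / 329204736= 17768509913678.71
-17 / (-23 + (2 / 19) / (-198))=31977 / 43264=0.74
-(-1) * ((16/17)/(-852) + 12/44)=10819/39831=0.27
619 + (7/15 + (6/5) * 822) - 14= 23878/15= 1591.87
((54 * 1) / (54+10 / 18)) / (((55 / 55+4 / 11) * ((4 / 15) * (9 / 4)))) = 1.21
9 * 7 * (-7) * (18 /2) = -3969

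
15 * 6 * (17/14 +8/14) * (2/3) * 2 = 1500/7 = 214.29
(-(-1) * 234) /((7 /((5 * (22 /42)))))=4290 /49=87.55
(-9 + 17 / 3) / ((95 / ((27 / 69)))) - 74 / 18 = -16223 / 3933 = -4.12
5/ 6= 0.83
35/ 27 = 1.30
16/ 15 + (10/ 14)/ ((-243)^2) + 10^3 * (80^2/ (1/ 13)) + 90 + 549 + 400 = 171952837521406/ 2066715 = 83201040.07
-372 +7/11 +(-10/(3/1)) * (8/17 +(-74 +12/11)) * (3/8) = -105025/374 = -280.82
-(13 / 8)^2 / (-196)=169 / 12544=0.01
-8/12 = -2/3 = -0.67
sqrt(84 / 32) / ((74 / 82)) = 41 * sqrt(42) / 148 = 1.80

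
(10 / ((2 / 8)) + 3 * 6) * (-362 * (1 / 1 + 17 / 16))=-173217 / 4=-43304.25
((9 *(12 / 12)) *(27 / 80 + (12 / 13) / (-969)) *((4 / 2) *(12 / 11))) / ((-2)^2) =3052431 / 1847560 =1.65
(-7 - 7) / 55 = -14 / 55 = -0.25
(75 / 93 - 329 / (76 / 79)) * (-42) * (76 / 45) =11253494 / 465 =24201.06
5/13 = 0.38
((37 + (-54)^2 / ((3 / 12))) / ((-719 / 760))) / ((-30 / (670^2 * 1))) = 399195996400 / 2157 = 185070002.97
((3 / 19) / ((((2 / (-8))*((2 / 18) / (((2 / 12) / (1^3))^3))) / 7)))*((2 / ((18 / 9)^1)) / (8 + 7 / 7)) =-7 / 342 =-0.02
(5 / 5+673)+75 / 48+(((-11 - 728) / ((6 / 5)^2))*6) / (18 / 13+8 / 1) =1017347 / 2928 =347.45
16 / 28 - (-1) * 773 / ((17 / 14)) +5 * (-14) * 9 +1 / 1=8.16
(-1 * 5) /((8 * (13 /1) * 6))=-5 /624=-0.01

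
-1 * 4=-4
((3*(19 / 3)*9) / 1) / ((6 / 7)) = 399 / 2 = 199.50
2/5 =0.40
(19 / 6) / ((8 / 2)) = 19 / 24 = 0.79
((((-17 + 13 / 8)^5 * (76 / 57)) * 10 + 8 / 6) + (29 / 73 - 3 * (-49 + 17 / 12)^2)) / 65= -3427319083173 / 19435520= -176343.06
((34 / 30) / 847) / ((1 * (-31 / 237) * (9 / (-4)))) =5372 / 1181565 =0.00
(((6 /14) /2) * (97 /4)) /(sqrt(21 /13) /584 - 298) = -48060503088 /2756129469037 - 21243 * sqrt(273) /2756129469037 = -0.02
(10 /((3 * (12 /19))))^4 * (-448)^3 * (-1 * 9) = 457729054720000 /729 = 627886220466.39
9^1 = 9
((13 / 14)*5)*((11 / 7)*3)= 2145 / 98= 21.89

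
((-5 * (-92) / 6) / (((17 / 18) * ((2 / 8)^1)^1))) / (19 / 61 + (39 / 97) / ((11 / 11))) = 16330920 / 35887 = 455.07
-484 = -484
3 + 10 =13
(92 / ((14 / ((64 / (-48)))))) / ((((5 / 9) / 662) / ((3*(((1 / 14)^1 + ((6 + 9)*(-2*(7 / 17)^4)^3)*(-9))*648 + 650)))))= -3187419159938284529902368 / 142742448121291445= -22329861.94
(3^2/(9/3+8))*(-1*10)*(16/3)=-480/11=-43.64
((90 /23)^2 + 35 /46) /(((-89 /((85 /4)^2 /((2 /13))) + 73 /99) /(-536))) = -42376767790500 /3477949117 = -12184.41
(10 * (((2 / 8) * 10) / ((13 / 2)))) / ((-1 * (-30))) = 0.13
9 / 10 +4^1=4.90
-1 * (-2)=2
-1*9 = -9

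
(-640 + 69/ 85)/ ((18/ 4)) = -108662/ 765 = -142.04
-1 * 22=-22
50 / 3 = 16.67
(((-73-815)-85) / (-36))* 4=973 / 9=108.11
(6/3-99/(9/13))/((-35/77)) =1551/5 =310.20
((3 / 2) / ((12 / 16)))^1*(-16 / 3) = -32 / 3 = -10.67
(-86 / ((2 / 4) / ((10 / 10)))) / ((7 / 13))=-2236 / 7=-319.43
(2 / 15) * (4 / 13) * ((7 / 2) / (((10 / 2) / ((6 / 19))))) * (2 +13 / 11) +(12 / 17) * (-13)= -2112596 / 230945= -9.15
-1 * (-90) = 90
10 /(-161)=-10 /161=-0.06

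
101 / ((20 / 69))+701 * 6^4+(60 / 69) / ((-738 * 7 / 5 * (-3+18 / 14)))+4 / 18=462801884239 / 509220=908844.67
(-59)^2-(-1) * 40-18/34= 59848/17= 3520.47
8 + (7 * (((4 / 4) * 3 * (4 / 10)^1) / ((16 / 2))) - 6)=3.05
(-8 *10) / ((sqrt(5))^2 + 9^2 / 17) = -680 / 83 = -8.19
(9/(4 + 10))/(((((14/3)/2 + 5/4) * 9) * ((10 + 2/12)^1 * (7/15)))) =540/128527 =0.00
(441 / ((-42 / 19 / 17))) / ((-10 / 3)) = 20349 / 20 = 1017.45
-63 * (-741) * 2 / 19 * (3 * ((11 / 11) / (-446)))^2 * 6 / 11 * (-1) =-66339 / 547019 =-0.12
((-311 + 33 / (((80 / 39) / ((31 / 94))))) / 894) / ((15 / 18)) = -0.41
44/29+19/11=1035/319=3.24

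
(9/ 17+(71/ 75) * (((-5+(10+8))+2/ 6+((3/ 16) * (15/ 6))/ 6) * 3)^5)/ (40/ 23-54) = -125713311513052657079/ 65822521294848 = -1909882.96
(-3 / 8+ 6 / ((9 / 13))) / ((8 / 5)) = 995 / 192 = 5.18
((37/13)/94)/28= 37/34216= 0.00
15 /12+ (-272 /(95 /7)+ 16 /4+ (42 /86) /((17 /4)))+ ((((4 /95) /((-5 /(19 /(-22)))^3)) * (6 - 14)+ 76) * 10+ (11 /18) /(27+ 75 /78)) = 45075752812887121 /60477796318500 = 745.33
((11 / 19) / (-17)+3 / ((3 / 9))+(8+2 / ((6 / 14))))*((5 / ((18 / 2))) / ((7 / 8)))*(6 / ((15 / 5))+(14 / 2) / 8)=2410630 / 61047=39.49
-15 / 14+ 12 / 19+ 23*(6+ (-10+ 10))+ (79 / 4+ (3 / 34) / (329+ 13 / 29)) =1699077893 / 10800797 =157.31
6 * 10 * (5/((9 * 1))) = 100/3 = 33.33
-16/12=-4/3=-1.33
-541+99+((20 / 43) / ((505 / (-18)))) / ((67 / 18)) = -128614898 / 290981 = -442.00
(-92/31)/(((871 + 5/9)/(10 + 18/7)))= -0.04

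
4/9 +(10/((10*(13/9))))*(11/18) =203/234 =0.87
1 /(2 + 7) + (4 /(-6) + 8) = 67 /9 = 7.44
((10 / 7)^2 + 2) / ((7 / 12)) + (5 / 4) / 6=58739 / 8232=7.14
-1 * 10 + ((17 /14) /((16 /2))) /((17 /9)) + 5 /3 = -2773 /336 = -8.25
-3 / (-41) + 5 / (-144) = 227 / 5904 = 0.04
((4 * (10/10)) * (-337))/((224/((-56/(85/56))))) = 18872/85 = 222.02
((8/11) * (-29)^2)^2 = 45265984/121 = 374099.04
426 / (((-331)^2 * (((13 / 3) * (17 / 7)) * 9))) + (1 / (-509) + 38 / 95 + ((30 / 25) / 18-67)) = -12300114119867 / 184866109935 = -66.54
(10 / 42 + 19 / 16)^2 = 2.03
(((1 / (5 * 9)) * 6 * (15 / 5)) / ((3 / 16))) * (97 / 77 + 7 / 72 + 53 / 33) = 6.32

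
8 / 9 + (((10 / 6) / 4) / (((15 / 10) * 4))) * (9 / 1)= 109 / 72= 1.51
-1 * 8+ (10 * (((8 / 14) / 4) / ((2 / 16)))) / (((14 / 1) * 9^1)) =-3488 / 441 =-7.91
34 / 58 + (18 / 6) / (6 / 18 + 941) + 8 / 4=212061 / 81896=2.59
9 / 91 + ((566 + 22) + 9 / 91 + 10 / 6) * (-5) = -805003 / 273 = -2948.73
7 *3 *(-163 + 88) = -1575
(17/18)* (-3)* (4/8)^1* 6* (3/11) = -51/22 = -2.32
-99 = -99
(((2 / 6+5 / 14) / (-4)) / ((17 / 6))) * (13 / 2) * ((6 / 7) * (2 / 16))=-0.04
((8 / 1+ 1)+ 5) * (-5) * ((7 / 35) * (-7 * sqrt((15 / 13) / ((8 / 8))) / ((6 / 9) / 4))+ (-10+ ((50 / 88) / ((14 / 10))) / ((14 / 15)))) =588 * sqrt(195) / 13+ 206225 / 308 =1301.18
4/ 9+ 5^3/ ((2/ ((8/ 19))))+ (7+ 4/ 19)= 33.97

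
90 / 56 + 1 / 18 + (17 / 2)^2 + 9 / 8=37819 / 504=75.04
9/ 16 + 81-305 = -3575/ 16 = -223.44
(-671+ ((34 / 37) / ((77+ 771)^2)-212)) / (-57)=206086375 / 13303424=15.49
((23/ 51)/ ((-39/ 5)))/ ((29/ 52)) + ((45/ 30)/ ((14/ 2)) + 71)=4417249/ 62118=71.11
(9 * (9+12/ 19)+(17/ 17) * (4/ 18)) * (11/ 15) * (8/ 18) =28.33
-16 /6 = -8 /3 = -2.67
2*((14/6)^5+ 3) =35072/243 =144.33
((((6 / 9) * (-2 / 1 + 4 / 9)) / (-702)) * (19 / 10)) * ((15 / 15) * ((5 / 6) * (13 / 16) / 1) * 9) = 133 / 7776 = 0.02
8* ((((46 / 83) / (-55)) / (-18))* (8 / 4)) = 368 / 41085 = 0.01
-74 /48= -37 /24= -1.54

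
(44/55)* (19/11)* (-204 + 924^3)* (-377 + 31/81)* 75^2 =-76208500752580000/33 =-2309348507653939.39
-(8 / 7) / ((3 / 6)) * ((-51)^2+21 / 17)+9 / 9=-5946.97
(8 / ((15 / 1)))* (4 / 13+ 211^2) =4630216 / 195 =23744.70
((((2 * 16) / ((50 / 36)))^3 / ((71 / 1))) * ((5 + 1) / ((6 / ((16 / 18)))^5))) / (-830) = -268435456 / 3020622890625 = -0.00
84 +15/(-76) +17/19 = 84.70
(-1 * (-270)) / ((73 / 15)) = 4050 / 73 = 55.48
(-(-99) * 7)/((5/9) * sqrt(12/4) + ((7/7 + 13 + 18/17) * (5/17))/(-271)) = 34104478464/2787316495 + 1159300628829 * sqrt(3)/2787316495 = 732.63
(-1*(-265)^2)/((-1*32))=70225/32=2194.53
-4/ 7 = -0.57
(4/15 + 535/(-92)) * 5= -7657/276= -27.74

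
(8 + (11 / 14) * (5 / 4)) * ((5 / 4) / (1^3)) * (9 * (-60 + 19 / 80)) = -3091941 / 512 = -6038.95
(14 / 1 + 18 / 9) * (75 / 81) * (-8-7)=-2000 / 9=-222.22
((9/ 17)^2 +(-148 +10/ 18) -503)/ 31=-1691077/ 80631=-20.97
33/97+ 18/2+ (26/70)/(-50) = 1584239/169750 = 9.33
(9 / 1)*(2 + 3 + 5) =90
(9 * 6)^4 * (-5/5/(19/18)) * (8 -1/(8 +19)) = -1218771360/19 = -64145861.05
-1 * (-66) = 66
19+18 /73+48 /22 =21.43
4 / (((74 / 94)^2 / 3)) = 26508 / 1369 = 19.36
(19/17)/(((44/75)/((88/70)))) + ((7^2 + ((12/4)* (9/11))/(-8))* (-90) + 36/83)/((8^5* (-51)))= 34142929839/14240579584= 2.40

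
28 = 28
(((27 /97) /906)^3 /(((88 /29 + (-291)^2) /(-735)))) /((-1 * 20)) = 3107727 /246942341172875208032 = 0.00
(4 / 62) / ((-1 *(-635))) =2 / 19685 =0.00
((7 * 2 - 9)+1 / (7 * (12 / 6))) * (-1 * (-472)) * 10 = 167560 / 7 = 23937.14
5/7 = 0.71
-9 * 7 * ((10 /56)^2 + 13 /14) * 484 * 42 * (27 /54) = -2460051 /4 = -615012.75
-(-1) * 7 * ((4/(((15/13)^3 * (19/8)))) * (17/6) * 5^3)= 4183088/1539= 2718.06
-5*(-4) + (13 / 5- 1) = 108 / 5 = 21.60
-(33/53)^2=-1089/2809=-0.39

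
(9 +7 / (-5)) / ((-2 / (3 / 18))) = -0.63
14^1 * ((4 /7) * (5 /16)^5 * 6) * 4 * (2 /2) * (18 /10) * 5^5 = 52734375 /16384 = 3218.65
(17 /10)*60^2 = 6120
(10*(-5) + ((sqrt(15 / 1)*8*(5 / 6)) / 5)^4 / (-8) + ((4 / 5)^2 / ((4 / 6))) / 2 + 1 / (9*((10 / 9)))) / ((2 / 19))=-1182541 / 900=-1313.93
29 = 29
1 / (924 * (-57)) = -1 / 52668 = -0.00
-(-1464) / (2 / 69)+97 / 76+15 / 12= 959700 / 19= 50510.53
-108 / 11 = -9.82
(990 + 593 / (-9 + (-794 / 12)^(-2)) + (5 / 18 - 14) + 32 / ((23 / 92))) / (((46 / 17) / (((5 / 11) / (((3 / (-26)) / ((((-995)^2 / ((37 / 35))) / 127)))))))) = -3222628688175791375 / 289082414214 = -11147785.30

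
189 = 189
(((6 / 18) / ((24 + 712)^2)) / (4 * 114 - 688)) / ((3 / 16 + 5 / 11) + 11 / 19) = -209 / 96210897408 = -0.00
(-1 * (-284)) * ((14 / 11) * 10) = 39760 / 11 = 3614.55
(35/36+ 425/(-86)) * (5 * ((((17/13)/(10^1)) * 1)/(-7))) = 104465/281736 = 0.37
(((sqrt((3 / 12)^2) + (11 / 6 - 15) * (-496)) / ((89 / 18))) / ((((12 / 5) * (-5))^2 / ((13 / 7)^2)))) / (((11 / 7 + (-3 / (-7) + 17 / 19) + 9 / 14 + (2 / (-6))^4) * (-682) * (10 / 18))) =-61150775283 / 2599860438560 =-0.02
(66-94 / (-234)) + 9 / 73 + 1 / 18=1137329 / 17082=66.58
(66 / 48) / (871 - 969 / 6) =1 / 516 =0.00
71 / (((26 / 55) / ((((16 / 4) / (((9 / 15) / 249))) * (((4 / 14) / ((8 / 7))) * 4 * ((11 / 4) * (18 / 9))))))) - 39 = 17825818 / 13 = 1371216.77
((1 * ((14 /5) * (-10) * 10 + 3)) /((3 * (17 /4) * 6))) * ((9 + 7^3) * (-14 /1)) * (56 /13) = 152886272 /1989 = 76865.90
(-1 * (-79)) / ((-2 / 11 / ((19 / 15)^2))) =-313709 / 450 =-697.13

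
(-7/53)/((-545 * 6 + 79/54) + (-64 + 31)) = 54/1349857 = 0.00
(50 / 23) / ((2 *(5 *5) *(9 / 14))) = 14 / 207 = 0.07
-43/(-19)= 43/19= 2.26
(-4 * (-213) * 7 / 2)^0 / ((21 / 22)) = 22 / 21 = 1.05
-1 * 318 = -318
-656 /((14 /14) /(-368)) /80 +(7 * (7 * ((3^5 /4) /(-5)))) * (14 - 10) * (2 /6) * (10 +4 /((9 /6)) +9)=-70907 /5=-14181.40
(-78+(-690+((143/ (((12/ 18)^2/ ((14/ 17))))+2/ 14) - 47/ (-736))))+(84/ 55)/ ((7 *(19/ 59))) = -45958978563/ 91525280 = -502.15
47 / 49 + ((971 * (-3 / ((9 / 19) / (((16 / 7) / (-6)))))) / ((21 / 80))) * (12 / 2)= 23615143 / 441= 53549.08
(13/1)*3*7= 273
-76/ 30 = -38/ 15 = -2.53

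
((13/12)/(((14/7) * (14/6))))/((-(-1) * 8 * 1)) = 13/448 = 0.03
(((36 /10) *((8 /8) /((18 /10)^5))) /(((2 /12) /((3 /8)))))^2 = 390625 /2125764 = 0.18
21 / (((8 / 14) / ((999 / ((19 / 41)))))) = 6020973 / 76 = 79223.33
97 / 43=2.26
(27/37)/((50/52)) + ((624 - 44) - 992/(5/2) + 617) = 740887/925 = 800.96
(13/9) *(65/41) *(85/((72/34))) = 1221025/13284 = 91.92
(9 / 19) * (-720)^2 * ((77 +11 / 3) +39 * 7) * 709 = 1169897644800 / 19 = 61573560252.63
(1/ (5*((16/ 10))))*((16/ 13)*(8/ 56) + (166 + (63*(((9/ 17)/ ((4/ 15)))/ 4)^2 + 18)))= 1344455765/ 53860352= 24.96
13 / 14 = 0.93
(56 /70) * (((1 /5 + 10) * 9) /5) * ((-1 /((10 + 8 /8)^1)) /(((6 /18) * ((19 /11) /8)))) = -44064 /2375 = -18.55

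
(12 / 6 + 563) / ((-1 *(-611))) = 565 / 611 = 0.92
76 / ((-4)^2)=19 / 4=4.75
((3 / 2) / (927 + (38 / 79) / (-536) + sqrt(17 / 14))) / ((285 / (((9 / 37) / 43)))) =872614407210 / 27169544048221856873 - 336190188 * sqrt(238) / 135847720241109284365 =0.00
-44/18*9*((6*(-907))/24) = 9977/2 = 4988.50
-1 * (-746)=746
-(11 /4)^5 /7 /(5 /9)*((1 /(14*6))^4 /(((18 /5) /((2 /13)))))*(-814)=65547757 /2319682240512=0.00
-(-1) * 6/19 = 6/19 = 0.32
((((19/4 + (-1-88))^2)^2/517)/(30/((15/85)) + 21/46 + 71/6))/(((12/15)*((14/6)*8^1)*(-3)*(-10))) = 889956325509/745796108288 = 1.19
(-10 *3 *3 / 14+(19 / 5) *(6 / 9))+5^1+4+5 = 1061 / 105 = 10.10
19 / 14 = 1.36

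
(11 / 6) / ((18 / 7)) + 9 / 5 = 2.51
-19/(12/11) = -209/12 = -17.42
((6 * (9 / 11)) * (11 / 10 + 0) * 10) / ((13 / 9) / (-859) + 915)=208737 / 3536926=0.06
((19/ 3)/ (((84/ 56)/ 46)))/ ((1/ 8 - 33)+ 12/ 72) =-13984/ 2355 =-5.94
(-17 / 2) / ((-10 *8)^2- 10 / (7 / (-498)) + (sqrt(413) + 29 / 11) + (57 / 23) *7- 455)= -355982970189 / 279607908702392 + 53319497 *sqrt(413) / 279607908702392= -0.00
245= 245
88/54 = 44/27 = 1.63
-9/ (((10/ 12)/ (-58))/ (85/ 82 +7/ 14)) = 197316/ 205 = 962.52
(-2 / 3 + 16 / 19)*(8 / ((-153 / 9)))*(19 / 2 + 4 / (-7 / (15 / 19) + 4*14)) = -0.79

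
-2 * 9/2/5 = -9/5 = -1.80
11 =11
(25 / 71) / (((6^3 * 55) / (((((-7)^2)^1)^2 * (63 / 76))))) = 84035 / 1424544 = 0.06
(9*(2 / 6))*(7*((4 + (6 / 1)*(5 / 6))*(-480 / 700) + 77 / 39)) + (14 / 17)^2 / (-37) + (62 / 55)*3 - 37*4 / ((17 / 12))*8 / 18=-3009412379 / 22936485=-131.21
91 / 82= 1.11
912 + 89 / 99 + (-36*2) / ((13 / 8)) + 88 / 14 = 7881767 / 9009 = 874.88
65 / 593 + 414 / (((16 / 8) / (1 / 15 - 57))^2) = 335485.47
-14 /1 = -14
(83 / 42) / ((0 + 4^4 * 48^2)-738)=83 / 24741612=0.00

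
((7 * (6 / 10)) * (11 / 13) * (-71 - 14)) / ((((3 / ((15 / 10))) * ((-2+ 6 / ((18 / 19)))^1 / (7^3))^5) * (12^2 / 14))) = -3523654395364224429 / 77228944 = -45626085413.83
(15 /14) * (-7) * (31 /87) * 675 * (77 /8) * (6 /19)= -24168375 /4408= -5482.84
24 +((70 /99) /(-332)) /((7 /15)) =131447 /5478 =24.00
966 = 966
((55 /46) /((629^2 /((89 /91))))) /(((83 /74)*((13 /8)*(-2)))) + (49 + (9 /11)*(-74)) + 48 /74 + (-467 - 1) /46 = -5597090071283 /265633549181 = -21.07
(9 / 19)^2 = 0.22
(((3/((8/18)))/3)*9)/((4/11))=891/16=55.69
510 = 510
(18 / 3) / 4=3 / 2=1.50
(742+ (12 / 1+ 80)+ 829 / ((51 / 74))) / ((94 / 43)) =2233420 / 2397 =931.76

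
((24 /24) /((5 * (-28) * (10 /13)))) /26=-1 /2800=-0.00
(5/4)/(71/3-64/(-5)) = 75/2188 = 0.03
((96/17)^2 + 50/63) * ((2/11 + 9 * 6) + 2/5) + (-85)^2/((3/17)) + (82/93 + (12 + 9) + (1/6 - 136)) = 2645578784417/62085870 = 42611.61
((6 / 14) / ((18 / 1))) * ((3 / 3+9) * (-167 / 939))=-835 / 19719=-0.04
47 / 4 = 11.75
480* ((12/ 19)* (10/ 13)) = 57600/ 247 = 233.20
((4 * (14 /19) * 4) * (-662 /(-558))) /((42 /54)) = 10592 /589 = 17.98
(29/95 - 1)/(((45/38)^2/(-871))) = 1456312/3375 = 431.50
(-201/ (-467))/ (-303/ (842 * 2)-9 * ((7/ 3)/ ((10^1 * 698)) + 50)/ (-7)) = 344548505/ 51318190086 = 0.01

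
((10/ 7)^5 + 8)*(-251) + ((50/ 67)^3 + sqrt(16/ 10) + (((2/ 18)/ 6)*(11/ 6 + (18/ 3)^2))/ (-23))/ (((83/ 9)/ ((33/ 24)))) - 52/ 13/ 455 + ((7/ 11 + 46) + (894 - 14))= -5116258830558084121279/ 1987096992889488480 + 99*sqrt(10)/ 1660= -2574.55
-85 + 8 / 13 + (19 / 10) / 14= -153333 / 1820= -84.25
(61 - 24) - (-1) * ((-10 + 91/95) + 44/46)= 63178/2185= 28.91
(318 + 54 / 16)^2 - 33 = 6607929 / 64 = 103248.89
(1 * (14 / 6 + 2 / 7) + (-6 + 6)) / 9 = 55 / 189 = 0.29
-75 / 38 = -1.97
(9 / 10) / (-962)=-9 / 9620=-0.00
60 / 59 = 1.02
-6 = -6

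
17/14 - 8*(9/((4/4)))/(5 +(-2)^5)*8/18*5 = 2699/378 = 7.14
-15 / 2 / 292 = -15 / 584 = -0.03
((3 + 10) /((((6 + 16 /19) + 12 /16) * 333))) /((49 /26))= 25688 /9414909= 0.00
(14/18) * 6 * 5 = 23.33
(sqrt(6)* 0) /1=0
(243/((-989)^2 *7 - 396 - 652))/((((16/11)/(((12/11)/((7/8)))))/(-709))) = -344574/15973531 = -0.02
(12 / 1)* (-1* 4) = -48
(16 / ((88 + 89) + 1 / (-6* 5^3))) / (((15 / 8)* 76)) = 1600 / 2522231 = 0.00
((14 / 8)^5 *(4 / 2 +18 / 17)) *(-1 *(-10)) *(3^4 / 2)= 88488855 / 4352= 20332.92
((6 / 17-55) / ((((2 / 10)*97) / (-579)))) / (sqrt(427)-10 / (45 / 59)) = 2856201210 / 34073287 + 217845855*sqrt(427) / 34073287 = 215.94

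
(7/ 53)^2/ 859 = 49/ 2412931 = 0.00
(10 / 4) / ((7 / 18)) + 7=94 / 7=13.43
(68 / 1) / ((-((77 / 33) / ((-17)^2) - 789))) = 0.09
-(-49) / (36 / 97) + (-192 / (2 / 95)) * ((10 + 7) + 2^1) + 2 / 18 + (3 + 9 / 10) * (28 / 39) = -31166111 / 180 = -173145.06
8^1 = 8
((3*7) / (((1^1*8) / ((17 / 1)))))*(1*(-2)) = -357 / 4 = -89.25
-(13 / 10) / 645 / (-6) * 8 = 26 / 9675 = 0.00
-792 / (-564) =66 / 47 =1.40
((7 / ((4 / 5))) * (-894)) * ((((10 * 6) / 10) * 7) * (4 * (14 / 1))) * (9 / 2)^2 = -372570030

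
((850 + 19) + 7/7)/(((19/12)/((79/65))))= 164952/247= 667.82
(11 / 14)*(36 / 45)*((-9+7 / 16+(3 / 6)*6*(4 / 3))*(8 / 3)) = -803 / 105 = -7.65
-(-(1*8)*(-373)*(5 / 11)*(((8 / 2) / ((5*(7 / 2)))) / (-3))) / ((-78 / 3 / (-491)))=5860576 / 3003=1951.57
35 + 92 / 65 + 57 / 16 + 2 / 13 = 41737 / 1040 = 40.13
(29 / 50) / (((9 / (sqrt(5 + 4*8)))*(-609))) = -sqrt(37) / 9450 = -0.00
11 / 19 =0.58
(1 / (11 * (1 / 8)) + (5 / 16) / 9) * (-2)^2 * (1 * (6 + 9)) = 45.72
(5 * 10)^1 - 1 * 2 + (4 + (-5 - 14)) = 33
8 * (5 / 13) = 40 / 13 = 3.08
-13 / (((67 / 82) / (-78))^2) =-531814608 / 4489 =-118470.62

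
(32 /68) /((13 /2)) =16 /221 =0.07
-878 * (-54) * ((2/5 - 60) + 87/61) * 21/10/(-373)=8832926718/568825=15528.37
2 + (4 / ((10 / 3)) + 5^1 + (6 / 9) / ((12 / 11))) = 793 / 90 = 8.81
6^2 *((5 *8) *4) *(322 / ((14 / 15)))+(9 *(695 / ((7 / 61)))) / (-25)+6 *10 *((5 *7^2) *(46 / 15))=71053489 / 35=2030099.69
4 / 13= 0.31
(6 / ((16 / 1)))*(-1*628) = -471 / 2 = -235.50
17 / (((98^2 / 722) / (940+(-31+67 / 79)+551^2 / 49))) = 168807396637 / 18588542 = 9081.26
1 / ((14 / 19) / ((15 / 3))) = 95 / 14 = 6.79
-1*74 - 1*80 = -154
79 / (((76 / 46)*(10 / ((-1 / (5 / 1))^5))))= -1817 / 1187500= -0.00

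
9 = 9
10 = 10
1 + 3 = 4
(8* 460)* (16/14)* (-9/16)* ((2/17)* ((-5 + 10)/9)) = -18400/119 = -154.62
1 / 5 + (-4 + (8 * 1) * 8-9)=256 / 5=51.20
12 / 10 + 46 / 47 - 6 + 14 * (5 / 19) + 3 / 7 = 9111 / 31255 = 0.29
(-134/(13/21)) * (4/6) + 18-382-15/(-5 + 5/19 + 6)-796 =-136883/104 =-1316.18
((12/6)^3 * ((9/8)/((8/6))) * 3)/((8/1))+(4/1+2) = 273/32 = 8.53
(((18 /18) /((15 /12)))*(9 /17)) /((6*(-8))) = -3 /340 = -0.01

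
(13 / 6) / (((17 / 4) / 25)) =650 / 51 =12.75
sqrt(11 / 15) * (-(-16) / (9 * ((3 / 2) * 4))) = 8 * sqrt(165) / 405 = 0.25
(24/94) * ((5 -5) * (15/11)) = 0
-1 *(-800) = 800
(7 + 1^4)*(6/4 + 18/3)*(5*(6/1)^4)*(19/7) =7387200/7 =1055314.29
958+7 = 965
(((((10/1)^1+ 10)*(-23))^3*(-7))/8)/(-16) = -10646125/2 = -5323062.50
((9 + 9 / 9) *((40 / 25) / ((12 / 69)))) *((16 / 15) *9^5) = 28973376 / 5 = 5794675.20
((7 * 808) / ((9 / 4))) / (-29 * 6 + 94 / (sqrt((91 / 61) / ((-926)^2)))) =29852368 / 346630034235 + 492320864 * sqrt(5551) / 1039890102705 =0.04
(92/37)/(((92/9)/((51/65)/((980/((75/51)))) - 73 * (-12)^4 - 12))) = -34713085653/94276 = -368207.03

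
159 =159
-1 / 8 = -0.12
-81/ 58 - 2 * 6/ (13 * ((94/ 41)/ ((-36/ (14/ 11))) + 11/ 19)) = -47054655/ 14476046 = -3.25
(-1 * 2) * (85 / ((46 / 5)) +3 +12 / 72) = -1712 / 69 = -24.81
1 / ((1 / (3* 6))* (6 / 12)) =36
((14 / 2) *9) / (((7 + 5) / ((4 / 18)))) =7 / 6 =1.17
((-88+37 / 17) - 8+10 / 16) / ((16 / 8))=-12675 / 272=-46.60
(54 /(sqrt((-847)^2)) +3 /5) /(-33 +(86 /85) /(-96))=-2293776 /114076501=-0.02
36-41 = -5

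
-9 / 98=-0.09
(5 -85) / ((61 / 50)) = -4000 / 61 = -65.57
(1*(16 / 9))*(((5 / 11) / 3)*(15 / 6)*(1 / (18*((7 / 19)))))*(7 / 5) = 380 / 2673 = 0.14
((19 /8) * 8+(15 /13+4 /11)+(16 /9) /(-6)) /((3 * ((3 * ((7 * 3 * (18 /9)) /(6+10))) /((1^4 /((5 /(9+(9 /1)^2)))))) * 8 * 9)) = 156148 /729729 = 0.21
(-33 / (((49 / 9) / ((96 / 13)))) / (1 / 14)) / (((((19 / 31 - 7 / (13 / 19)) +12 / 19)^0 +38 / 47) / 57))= -152767296 / 7735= -19750.14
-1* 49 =-49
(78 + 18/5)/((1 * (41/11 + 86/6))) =3366/745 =4.52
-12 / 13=-0.92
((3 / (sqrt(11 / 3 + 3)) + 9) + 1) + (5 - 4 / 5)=3*sqrt(15) / 10 + 71 / 5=15.36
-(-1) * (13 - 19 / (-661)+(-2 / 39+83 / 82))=29572429 / 2113878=13.99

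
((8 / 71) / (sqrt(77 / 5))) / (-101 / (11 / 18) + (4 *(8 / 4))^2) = -4 *sqrt(385) / 276829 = -0.00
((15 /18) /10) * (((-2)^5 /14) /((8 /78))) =-13 /7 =-1.86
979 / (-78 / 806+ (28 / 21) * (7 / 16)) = 364188 / 181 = 2012.09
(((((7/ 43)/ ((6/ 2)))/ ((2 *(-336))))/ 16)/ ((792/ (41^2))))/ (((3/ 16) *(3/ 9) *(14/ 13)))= -21853/ 137313792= -0.00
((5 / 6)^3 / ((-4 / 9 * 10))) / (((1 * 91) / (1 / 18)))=-25 / 314496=-0.00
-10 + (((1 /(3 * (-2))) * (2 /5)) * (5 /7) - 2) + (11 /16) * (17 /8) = -28457 /2688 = -10.59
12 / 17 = 0.71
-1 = -1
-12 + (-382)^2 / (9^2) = 144952 / 81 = 1789.53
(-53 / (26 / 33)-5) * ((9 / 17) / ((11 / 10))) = -84555 / 2431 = -34.78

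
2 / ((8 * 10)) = 1 / 40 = 0.02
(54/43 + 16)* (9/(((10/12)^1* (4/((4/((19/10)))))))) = 80136/817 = 98.09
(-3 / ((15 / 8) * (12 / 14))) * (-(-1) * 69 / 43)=-3.00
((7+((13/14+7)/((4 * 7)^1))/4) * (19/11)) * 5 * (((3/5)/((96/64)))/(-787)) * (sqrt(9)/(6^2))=-210653/81445056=-0.00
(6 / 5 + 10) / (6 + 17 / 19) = 1064 / 655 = 1.62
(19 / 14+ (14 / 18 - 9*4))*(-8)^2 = -136544 / 63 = -2167.37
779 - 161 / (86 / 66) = 28184 / 43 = 655.44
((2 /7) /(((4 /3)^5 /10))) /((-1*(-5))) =243 /1792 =0.14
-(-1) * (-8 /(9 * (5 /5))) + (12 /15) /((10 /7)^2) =-559 /1125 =-0.50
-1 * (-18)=18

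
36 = 36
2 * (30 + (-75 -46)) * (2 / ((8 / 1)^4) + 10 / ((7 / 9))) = -2396251 / 1024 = -2340.09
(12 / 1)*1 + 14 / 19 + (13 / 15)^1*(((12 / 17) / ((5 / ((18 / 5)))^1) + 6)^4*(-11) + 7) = -158862221580103937 / 9298236328125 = -17085.20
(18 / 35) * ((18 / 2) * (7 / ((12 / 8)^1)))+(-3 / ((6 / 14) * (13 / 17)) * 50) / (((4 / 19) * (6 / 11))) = -3092027 / 780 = -3964.14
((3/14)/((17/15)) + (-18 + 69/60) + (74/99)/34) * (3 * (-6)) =3920467/13090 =299.50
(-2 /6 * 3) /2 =-1 /2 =-0.50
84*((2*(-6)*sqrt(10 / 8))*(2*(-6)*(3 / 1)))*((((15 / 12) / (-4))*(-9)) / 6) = 19017.76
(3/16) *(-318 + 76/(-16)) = -3873/64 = -60.52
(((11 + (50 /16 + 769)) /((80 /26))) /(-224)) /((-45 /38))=44213 /46080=0.96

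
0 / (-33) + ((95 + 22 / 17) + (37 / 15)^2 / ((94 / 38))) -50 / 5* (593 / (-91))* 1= 2681630792 / 16359525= 163.92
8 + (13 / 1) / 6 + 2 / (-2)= 55 / 6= 9.17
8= 8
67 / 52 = 1.29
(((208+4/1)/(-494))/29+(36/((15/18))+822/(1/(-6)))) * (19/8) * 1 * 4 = -87546451/1885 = -46443.74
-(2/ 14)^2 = -0.02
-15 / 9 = -5 / 3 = -1.67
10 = 10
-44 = -44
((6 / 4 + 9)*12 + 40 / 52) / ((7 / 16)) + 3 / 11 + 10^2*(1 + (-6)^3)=-21231179 / 1001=-21209.97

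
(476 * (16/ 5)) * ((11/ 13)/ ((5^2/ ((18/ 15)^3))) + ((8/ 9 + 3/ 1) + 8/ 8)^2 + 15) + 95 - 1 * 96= 59342.45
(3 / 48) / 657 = 0.00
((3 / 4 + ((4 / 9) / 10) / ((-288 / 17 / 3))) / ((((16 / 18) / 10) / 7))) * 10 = 56105 / 96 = 584.43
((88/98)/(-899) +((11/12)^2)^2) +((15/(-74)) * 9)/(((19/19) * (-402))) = 1606847180333/2264421567744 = 0.71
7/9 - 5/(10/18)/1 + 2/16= -8.10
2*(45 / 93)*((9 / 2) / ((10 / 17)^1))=459 / 62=7.40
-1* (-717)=717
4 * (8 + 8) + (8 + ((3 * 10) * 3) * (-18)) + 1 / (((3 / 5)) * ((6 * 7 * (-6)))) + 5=-1166513 / 756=-1543.01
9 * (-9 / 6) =-13.50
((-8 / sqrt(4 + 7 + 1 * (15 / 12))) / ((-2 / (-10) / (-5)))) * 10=4000 / 7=571.43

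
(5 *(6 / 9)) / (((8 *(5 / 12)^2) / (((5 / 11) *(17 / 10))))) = 102 / 55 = 1.85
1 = 1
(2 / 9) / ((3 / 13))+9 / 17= 685 / 459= 1.49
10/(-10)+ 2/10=-4/5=-0.80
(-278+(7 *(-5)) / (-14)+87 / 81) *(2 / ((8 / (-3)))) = 14819 / 72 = 205.82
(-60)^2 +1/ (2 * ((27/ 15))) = 64805/ 18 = 3600.28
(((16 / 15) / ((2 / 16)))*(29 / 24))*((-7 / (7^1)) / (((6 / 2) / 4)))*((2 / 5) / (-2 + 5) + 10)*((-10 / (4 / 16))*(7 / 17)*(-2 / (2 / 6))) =-31596544 / 2295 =-13767.56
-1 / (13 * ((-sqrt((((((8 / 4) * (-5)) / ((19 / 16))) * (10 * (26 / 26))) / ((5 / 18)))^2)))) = 19 / 74880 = 0.00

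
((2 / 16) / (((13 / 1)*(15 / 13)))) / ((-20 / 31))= -31 / 2400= -0.01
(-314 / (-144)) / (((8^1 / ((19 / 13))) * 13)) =2983 / 97344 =0.03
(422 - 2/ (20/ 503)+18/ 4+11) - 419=-159/ 5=-31.80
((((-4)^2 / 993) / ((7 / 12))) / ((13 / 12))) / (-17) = -768 / 512057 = -0.00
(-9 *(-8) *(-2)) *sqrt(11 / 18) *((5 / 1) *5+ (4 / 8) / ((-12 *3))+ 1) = -1871 *sqrt(22) / 3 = -2925.26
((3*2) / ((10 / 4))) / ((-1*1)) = -12 / 5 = -2.40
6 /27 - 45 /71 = -263 /639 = -0.41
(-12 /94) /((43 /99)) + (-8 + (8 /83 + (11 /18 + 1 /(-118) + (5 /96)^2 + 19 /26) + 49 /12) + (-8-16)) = -31751307595559 /1185720247296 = -26.78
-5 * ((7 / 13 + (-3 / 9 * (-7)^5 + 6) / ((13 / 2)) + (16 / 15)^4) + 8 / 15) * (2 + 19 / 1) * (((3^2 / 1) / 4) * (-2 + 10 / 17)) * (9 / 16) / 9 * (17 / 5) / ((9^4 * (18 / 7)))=3.63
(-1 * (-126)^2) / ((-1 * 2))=7938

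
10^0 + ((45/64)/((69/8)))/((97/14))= 9029/8924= 1.01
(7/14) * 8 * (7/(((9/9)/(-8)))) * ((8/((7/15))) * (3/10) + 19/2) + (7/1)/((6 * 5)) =-98393/30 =-3279.77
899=899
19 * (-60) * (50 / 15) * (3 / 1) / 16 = -1425 / 2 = -712.50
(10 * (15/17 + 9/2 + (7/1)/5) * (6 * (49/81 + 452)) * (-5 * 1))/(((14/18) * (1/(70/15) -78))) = 845402660/55539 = 15221.78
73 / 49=1.49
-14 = -14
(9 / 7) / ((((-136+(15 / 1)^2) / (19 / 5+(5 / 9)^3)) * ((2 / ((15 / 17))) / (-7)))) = -7238 / 40851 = -0.18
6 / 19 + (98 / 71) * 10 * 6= 112146 / 1349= 83.13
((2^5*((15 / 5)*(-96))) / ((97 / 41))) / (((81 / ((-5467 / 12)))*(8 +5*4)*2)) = 1024672 / 2619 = 391.25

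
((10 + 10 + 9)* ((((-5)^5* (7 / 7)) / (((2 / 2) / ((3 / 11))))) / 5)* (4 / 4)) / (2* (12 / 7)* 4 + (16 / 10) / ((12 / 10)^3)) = -10276875 / 30437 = -337.64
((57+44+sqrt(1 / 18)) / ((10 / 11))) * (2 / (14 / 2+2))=11 * sqrt(2) / 270+1111 / 45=24.75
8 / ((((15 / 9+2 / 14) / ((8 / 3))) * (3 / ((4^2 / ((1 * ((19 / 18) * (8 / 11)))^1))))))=29568 / 361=81.91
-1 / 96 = -0.01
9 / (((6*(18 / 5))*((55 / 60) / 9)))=45 / 11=4.09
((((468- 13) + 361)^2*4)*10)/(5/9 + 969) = 119854080/4363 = 27470.57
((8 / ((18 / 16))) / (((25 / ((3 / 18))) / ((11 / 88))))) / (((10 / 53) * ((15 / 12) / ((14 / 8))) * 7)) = 106 / 16875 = 0.01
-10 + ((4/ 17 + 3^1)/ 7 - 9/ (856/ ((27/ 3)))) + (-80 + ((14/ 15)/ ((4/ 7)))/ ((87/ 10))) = -2378021923/ 26586504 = -89.44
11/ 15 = 0.73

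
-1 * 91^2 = -8281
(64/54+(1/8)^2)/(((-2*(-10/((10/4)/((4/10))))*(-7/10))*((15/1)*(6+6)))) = -10375/3483648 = -0.00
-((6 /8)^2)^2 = -81 /256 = -0.32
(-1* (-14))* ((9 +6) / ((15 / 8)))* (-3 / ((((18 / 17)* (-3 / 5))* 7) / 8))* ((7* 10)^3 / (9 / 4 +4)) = 298547200 / 9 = 33171911.11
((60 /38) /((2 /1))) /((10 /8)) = 0.63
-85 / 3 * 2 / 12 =-85 / 18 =-4.72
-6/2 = -3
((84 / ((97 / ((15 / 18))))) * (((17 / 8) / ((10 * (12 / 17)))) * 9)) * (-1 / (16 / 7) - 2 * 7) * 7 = -9813573 / 49664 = -197.60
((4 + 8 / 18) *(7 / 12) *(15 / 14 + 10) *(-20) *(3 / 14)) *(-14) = 1722.22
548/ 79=6.94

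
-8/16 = -1/2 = -0.50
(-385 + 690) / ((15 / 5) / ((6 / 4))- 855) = -305 / 853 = -0.36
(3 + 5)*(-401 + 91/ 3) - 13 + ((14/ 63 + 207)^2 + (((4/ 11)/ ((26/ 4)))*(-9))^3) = 9465569341772/ 236860767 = 39962.59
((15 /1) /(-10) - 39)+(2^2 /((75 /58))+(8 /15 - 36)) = -10931 /150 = -72.87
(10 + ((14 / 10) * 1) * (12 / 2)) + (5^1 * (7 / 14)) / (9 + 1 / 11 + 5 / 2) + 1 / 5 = 4798 / 255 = 18.82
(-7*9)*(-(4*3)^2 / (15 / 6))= 18144 / 5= 3628.80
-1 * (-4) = 4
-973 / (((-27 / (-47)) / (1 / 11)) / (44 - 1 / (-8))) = -16143043 / 2376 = -6794.21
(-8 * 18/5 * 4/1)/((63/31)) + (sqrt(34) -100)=-5484/35 + sqrt(34)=-150.85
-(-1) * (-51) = -51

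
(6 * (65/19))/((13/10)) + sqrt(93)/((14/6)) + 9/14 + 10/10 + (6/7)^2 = 3 * sqrt(93)/7 + 33827/1862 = 22.30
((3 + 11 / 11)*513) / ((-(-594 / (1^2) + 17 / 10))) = 20520 / 5923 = 3.46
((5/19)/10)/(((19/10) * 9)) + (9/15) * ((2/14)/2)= 10097/227430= 0.04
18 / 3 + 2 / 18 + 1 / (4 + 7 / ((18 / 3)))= 1759 / 279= 6.30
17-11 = 6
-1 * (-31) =31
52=52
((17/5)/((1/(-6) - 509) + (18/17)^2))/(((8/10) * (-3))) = 4913/1761902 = 0.00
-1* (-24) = 24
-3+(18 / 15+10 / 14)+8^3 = 17882 / 35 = 510.91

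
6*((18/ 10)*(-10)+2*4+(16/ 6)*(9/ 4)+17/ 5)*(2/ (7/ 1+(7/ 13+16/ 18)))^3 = -28829034/ 599115785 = -0.05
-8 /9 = -0.89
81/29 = 2.79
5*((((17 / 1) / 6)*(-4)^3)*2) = -1813.33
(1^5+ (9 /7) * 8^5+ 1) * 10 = 2949260 /7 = 421322.86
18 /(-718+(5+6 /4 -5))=-36 /1433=-0.03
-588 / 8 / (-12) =49 / 8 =6.12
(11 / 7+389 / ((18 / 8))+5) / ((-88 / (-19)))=107407 / 2772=38.75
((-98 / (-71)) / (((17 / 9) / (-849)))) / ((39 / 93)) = -1479.41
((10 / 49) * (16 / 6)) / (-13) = -80 / 1911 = -0.04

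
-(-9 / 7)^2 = -81 / 49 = -1.65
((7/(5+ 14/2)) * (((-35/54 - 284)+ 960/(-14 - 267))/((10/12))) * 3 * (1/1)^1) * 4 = -30597637/12645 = -2419.74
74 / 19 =3.89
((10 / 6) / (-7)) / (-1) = 5 / 21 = 0.24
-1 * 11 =-11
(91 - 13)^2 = 6084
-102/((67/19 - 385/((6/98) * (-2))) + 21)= -11628/361231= -0.03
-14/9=-1.56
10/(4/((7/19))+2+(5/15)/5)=1050/1357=0.77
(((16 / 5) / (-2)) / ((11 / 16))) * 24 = -3072 / 55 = -55.85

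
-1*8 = -8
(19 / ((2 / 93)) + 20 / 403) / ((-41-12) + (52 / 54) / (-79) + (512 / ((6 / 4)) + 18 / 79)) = 1518996753 / 496072850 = 3.06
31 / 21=1.48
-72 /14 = -36 /7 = -5.14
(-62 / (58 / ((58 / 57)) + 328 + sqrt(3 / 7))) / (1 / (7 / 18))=-0.06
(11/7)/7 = 11/49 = 0.22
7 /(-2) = -7 /2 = -3.50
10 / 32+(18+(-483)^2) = 3732917 / 16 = 233307.31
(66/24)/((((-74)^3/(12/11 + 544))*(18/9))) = -1499/810448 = -0.00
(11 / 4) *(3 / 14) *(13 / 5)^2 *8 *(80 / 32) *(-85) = -94809 / 14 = -6772.07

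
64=64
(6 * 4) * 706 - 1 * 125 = 16819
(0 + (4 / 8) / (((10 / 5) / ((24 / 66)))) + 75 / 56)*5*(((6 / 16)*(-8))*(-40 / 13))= 66075 / 1001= 66.01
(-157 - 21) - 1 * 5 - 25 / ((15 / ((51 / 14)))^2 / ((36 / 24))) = -185.21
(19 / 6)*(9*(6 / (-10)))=-171 / 10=-17.10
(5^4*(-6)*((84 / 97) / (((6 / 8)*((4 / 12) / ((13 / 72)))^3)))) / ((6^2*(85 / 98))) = -94196375 / 4274208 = -22.04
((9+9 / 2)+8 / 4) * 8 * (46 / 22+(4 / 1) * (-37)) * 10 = -1990200 / 11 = -180927.27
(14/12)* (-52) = -182/3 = -60.67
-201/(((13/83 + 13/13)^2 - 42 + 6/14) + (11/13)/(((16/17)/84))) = -168008932/29493999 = -5.70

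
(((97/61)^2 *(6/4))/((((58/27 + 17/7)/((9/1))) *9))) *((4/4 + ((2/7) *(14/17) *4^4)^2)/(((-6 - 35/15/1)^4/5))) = 90648607168539/29068568281250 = 3.12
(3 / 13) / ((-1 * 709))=-3 / 9217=-0.00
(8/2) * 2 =8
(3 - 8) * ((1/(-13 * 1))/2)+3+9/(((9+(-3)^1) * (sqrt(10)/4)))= 3 * sqrt(10)/5+83/26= 5.09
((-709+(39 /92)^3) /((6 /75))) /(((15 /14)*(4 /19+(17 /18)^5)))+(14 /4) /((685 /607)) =-494777423260081241 /57566591382845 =-8594.87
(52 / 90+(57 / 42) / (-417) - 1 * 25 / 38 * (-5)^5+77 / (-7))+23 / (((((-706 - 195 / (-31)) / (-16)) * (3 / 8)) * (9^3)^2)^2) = 226124053220500810405295502292 / 110547319626594709821711315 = 2045.50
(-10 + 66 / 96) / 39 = -149 / 624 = -0.24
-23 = -23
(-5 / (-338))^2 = 25 / 114244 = 0.00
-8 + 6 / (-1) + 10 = -4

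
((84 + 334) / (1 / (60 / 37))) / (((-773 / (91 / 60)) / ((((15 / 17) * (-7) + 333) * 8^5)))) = -14242942.03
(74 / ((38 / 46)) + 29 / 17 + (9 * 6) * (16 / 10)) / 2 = 286961 / 3230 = 88.84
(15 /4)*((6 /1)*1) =45 /2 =22.50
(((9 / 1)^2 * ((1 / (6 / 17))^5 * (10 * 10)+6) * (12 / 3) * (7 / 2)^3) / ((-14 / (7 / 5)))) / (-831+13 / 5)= 12179274527 / 397632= 30629.51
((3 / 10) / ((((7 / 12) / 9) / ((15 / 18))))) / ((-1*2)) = -27 / 14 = -1.93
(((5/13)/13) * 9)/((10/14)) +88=14935/169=88.37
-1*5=-5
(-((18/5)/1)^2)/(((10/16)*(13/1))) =-2592/1625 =-1.60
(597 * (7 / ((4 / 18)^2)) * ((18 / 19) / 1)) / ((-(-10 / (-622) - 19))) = 4223.09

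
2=2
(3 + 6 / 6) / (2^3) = 1 / 2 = 0.50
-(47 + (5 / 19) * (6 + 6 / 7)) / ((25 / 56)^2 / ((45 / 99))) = -111.31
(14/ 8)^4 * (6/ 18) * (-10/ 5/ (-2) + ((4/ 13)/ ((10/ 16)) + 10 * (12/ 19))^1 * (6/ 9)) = 49270921/ 2845440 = 17.32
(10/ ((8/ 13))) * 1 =65/ 4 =16.25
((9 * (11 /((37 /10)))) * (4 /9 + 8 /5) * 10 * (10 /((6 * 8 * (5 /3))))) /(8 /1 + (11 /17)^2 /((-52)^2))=1977083680 /231315453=8.55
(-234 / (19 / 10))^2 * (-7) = -38329200 / 361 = -106175.07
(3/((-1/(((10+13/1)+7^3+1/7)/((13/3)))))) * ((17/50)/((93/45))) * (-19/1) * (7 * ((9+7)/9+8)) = 109276068/2015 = 54231.30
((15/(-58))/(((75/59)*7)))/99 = -59/200970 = -0.00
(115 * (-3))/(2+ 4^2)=-115/6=-19.17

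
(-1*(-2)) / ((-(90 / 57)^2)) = -361 / 450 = -0.80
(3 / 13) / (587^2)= 3 / 4479397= 0.00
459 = 459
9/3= 3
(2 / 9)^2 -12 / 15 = -304 / 405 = -0.75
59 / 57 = 1.04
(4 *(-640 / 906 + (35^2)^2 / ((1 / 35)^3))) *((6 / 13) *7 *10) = 1255507140851600 / 151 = 8314616826831.79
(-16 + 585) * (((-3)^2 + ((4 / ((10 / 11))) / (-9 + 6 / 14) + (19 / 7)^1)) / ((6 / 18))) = 6692009 / 350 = 19120.03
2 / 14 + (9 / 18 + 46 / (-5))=-599 / 70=-8.56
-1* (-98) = 98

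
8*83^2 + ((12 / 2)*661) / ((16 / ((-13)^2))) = 776023 / 8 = 97002.88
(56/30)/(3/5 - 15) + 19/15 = 307/270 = 1.14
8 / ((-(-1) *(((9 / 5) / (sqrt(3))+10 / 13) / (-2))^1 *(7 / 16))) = 832000 / 14441 -648960 *sqrt(3) / 14441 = -20.22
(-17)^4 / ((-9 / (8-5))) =-83521 / 3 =-27840.33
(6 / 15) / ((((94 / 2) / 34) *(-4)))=-17 / 235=-0.07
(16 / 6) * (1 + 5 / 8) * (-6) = -26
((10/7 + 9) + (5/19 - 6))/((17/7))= 624/323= 1.93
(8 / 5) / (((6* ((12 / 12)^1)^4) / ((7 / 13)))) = 28 / 195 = 0.14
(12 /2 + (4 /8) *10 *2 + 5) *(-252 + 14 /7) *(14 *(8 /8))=-73500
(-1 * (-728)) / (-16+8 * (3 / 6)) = -182 / 3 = -60.67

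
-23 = -23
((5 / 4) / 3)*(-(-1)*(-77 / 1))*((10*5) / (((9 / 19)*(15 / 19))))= -4289.66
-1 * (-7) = 7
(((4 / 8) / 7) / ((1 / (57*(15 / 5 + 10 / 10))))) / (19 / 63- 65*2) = -0.13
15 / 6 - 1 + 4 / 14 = 25 / 14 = 1.79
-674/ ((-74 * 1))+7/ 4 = 1607/ 148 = 10.86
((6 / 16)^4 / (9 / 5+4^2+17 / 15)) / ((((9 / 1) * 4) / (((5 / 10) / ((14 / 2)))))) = 135 / 65142784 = 0.00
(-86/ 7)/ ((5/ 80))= -1376/ 7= -196.57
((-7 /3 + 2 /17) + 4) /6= 91 /306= 0.30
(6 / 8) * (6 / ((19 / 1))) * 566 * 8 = 20376 / 19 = 1072.42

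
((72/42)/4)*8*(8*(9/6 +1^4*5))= 1248/7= 178.29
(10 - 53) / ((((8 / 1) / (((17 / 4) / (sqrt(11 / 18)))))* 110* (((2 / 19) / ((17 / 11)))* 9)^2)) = -76264499* sqrt(22) / 505992960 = -0.71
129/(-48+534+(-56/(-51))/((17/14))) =111843/422146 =0.26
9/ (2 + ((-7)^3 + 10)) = -0.03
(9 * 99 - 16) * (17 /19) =14875 /19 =782.89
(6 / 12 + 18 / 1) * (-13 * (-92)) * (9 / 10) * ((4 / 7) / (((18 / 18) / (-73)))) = -29073564 / 35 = -830673.26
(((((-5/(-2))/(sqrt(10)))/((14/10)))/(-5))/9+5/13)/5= 1/13-sqrt(10)/1260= 0.07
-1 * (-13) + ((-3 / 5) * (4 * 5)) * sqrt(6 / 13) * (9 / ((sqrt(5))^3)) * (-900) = 13 + 3888 * sqrt(390) / 13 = 5919.30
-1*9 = -9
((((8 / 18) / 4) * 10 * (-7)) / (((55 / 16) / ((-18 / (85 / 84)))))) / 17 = 2.37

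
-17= -17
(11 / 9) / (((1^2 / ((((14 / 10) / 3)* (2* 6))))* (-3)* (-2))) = 154 / 135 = 1.14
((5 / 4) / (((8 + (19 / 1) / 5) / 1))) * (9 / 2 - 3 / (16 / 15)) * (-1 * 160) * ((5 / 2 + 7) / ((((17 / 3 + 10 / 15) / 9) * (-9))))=10125 / 236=42.90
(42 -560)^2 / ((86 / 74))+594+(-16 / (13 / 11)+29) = 129404533 / 559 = 231492.90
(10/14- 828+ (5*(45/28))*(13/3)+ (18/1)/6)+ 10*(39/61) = -1337485/1708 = -783.07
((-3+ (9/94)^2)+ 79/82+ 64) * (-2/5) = -22451179/905690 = -24.79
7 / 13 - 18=-227 / 13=-17.46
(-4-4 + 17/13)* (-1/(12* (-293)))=-0.00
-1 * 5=-5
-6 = -6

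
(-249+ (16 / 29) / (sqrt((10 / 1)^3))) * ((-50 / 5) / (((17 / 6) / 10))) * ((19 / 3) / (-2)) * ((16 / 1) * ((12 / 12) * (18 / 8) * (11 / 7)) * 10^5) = -18734760000000 / 119+ 12038400000 * sqrt(10) / 3451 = -157423926756.48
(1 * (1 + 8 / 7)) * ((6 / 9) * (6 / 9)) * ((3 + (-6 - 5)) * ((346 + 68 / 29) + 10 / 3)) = -4895360 / 1827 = -2679.45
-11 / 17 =-0.65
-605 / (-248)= 2.44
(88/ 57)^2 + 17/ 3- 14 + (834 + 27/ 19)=2694952/ 3249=829.47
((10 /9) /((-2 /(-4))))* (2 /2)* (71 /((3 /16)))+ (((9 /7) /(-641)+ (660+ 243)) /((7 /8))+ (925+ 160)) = 2508917567 /848043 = 2958.48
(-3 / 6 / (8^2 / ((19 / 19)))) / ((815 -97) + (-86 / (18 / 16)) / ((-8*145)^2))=-189225 / 17390533024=-0.00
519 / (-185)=-519 / 185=-2.81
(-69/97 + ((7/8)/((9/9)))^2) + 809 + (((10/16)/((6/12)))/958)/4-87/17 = 40640415593/50551744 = 803.94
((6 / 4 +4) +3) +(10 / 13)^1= 241 / 26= 9.27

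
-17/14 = -1.21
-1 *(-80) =80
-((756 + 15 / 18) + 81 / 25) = -114011 / 150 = -760.07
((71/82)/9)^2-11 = -5986043/544644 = -10.99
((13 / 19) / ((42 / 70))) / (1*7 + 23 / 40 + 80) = 2600 / 199671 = 0.01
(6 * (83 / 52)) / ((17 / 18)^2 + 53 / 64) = 645408 / 115921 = 5.57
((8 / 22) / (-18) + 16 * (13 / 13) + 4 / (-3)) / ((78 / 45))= 3625 / 429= 8.45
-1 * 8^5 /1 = -32768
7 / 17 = 0.41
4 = 4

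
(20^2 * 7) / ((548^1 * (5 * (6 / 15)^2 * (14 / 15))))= 1875 / 274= 6.84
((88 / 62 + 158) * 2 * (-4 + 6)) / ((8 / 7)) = 17297 / 31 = 557.97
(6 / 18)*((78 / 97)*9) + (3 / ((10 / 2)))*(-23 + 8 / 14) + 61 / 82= -2867659 / 278390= -10.30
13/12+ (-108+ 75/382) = -244603/2292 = -106.72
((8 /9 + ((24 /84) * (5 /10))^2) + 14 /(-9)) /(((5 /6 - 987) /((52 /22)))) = 4940 /3189263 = 0.00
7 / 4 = 1.75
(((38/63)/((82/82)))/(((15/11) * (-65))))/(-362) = 209/11117925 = 0.00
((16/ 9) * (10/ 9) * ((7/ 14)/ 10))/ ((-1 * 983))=-8/ 79623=-0.00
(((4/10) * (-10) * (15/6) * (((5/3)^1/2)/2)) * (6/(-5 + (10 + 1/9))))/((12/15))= -1125/184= -6.11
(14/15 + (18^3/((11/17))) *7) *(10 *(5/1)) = 104102740/33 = 3154628.48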